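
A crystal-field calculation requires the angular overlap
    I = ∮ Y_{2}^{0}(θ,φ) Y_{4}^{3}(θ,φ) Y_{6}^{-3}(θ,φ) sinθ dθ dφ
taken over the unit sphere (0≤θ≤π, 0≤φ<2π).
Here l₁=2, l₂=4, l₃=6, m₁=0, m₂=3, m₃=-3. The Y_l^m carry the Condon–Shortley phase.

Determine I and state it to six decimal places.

-0.165283

Checks pass: Σm=0; 12 even; l₃=6∈[2,6].
(2·2+1)(2·4+1)(2·6+1) = 585
Δ: 0! 4! 8! / 13! → 1/6435
sum: t=0:+1/2304 = 1/2304
3j²(2 4 6; 0 0 0) = Δ·Π!·Σ² = 5/143  (sign +1)
sum: t=0:+1/20160 = 1/20160
3j²(2 4 6; 0 3 -3) = Δ·Π!·Σ² = 12/715  (sign -1)
combine: 4πI² = 585·5/143·12/715 = 540/1573
take √, sign -1: I = -0.16528277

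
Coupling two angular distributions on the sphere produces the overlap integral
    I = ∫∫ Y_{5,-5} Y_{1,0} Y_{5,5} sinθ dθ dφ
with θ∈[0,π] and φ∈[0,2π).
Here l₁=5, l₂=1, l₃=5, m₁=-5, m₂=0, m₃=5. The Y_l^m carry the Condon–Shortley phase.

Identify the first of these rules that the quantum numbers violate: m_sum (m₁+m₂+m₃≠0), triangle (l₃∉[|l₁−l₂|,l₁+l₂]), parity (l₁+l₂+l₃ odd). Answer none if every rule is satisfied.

m₁+m₂+m₃ = -5 + 0 + 5 = 0  ✓
triangle: |5−1|=4 ≤ l₃=5 ≤ 5+1=6  ✓
parity: l₁+l₂+l₃ = 11 is odd  ✗

parity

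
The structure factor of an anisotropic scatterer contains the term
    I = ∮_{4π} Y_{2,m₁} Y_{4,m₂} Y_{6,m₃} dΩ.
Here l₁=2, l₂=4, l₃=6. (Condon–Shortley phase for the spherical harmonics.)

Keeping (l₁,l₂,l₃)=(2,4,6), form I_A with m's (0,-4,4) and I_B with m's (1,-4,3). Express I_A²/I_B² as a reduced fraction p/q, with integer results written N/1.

Shared (l₁,l₂,l₃)=(2,4,6): N and (l;000)² cancel in I_A²/I_B².
A: Δ = 0!·4!·8!/13! = 1/6435; Racah Σ t=0..0: t=0:+1/161280 = 1/161280; ⇒ 3j(2 4 6; 0 -4 4)² = 1/143, sgn +1
B: Δ = 0!·4!·8!/13! = 1/6435; Racah Σ t=0..0: t=0:+1/241920 = 1/241920; ⇒ 3j(2 4 6; 1 -4 3)² = 1/715, sgn -1
I_A²/I_B² = (1/143)/(1/715) = 5/1

5/1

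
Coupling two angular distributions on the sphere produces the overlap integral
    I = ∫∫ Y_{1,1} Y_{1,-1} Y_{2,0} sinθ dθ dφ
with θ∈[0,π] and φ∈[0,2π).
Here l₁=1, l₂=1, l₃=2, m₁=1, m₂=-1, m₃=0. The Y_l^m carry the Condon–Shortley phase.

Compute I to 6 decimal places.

Rules hold: Σm=0, L=4 even, 0≤2≤2.
N = 3·3·5 = 45
Δ = 0!·2!·2!/5! = 1/30
Racah Σ t=0..0: t=0:+1/1 = 1/1
⇒ 3j(1 1 2; 0 0 0)² = 2/15, sgn +1
Racah Σ t=0..0: t=0:+1/4 = 1/4
⇒ 3j(1 1 2; 1 -1 0)² = 1/30, sgn +1
4πI² = N·(3j₀)²·(3jₘ)² = 1/5
I = +1·√(0.2/4π) = 0.12615663

0.126157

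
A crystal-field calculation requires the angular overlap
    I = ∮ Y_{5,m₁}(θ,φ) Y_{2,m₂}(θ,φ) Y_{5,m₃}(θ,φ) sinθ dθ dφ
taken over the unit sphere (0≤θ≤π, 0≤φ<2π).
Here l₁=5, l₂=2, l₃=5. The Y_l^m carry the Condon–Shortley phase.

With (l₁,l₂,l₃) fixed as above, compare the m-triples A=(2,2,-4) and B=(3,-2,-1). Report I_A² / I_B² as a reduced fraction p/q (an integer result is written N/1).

l's match ⇒ only the (l;m) 3-j factors differ between A and B.
A: triangle coeff Δ(5,2,5) = 1/38610; Σ_t [2,2]: t=2:+1/20160 = 1/20160; (3j)²=12/715 [(5 2 5; 2 2 -4)], sign=-1
B: triangle coeff Δ(5,2,5) = 1/38610; Σ_t [0,0]: t=0:+1/5760 = 1/5760; (3j)²=56/2145 [(5 2 5; 3 -2 -1)], sign=+1
I_A²/I_B² = (12/715)/(56/2145) = 9/14

9/14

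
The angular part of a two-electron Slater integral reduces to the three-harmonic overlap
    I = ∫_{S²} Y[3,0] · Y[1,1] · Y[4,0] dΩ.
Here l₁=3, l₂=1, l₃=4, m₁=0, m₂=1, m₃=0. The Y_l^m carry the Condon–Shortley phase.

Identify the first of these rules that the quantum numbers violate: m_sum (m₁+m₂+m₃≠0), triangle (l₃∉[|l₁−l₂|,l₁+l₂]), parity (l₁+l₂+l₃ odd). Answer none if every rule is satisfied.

azimuthal sum: 0 + 1 + 0 = 1  ✗
2 ≤ 4 ≤ 4 (triangle on l)
L = 3 + 1 + 4 = 8 (even)

m_sum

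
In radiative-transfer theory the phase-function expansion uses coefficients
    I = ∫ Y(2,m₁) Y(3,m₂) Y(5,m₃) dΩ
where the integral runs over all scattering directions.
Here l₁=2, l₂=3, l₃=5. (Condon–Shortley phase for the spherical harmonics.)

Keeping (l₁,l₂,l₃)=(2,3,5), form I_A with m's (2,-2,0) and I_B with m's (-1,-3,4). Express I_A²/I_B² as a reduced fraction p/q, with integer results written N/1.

l's match ⇒ only the (l;m) 3-j factors differ between A and B.
A: triangle coeff Δ(2,3,5) = 1/2310; Σ_t [0,0]: t=0:+1/2880 = 1/2880; (3j)²=1/462 [(2 3 5; 2 -2 0)], sign=-1
B: triangle coeff Δ(2,3,5) = 1/2310; Σ_t [0,0]: t=0:+1/4320 = 1/4320; (3j)²=2/55 [(2 3 5; -1 -3 4)], sign=-1
I_A²/I_B² = (1/462)/(2/55) = 5/84

5/84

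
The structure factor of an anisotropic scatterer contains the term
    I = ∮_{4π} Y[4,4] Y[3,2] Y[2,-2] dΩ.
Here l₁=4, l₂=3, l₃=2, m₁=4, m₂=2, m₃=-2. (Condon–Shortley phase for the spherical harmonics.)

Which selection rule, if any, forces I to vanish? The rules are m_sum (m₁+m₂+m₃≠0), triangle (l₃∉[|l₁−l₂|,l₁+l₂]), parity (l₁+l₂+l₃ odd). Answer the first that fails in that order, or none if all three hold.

Σmᵢ = 4  ✗
l₃∈[|l₁−l₂|,l₁+l₂]=[1,7], have l₃=2
Σlᵢ = 9 ⇒ odd

m_sum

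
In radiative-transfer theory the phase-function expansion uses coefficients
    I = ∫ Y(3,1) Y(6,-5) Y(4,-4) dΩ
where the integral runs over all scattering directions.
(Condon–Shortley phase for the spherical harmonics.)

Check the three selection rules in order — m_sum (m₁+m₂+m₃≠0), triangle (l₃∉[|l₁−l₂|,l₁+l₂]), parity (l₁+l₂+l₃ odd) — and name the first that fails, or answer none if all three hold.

azimuthal sum: 1 − 5 − 4 = -8  ✗
3 ≤ 4 ≤ 9 (triangle on l)
L = 3 + 6 + 4 = 13 (odd)

m_sum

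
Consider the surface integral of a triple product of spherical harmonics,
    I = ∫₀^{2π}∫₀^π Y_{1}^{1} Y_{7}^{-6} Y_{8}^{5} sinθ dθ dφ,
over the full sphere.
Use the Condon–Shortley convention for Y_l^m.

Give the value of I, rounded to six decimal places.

-0.052996

m-sum 0 ✓  L=16 even ✓  6≤8≤8 ✓
Π(2lᵢ+1) = 3×15×17 = 765
triangle coeff Δ(1,7,8) = 1/2040
Σ_t [0,0]: t=0:+1/25401600 = 1/25401600
(3j)²=8/255 [(1 7 8; 0 0 0)], sign=+1
Σ_t [0,0]: t=0:+1/12454041600 = 1/12454041600
(3j)²=1/680 [(1 7 8; 1 -6 5)], sign=-1
⇒ 4πI² = 3/85
I = (-1)√(3/85/(4π)) = -0.05299638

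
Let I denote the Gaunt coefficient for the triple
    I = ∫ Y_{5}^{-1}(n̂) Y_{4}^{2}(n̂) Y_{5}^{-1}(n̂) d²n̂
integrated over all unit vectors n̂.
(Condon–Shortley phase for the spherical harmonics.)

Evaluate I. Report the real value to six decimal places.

0.137240

m-sum 0 ✓  L=14 even ✓  1≤5≤9 ✓
Π(2lᵢ+1) = 11×9×11 = 1089
triangle coeff Δ(5,4,5) = 1/3153150
Σ_t [0,4]: t=0:+1/69120 t=1:−1/1728 t=2:+1/576 t=3:−1/1728 t=4:+1/69120 = 7/11520
(3j)²=2/143 [(5 4 5; 0 0 0)], sign=-1
Σ_t [2,4]: t=2:+1/4608 t=3:−1/1296 t=4:+1/4608 = -7/20736
(3j)²=20/1287 [(5 4 5; -1 2 -1)], sign=-1
⇒ 4πI² = 40/169
I = (+1)√(40/169/(4π)) = 0.13724032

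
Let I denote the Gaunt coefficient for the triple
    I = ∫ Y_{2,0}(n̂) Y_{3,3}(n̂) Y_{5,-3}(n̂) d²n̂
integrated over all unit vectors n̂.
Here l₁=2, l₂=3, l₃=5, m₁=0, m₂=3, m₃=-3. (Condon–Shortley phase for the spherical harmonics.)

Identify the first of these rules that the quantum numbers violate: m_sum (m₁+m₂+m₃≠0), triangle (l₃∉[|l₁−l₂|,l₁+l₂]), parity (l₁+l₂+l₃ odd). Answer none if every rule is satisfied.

azimuthal sum: 0 + 3 − 3 = 0  ✓
1 ≤ 5 ≤ 5 (triangle on l)  ✓
L = 2 + 3 + 5 = 10 (even)  ✓

none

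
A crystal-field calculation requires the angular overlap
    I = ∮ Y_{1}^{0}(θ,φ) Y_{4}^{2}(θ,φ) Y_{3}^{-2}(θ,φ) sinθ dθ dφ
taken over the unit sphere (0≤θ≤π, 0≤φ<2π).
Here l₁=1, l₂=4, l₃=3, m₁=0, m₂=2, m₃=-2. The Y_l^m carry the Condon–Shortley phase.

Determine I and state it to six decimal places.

0.213244

m-sum 0 ✓  L=8 even ✓  3≤3≤5 ✓
Π(2lᵢ+1) = 3×9×7 = 189
triangle coeff Δ(1,4,3) = 1/252
Σ_t [1,1]: t=1:−1/36 = -1/36
(3j)²=4/63 [(1 4 3; 0 0 0)], sign=+1
Σ_t [1,1]: t=1:−1/120 = -1/120
(3j)²=1/21 [(1 4 3; 0 2 -2)], sign=+1
⇒ 4πI² = 4/7
I = (+1)√(4/7/(4π)) = 0.21324362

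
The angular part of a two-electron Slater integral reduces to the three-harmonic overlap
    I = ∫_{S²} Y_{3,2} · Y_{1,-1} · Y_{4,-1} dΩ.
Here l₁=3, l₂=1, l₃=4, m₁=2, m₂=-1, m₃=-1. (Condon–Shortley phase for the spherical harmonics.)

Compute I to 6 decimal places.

m-sum 0 ✓  L=8 even ✓  2≤4≤4 ✓
Π(2lᵢ+1) = 7×3×9 = 189
triangle coeff Δ(3,1,4) = 1/252
Σ_t [0,0]: t=0:+1/36 = 1/36
(3j)²=4/63 [(3 1 4; 0 0 0)], sign=+1
Σ_t [0,0]: t=0:+1/240 = 1/240
(3j)²=1/84 [(3 1 4; 2 -1 -1)], sign=-1
⇒ 4πI² = 1/7
I = (-1)√(1/7/(4π)) = -0.10662181

-0.106622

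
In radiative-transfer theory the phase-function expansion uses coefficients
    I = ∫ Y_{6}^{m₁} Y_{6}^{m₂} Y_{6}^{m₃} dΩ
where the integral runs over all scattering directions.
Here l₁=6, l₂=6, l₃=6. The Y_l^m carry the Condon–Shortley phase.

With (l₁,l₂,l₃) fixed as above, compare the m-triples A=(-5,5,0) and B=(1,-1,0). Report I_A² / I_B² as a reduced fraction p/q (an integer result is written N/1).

Same 6,6,6: normalisation and zero-m 3j drop out of the ratio.
A: Δ: 6! 6! 6! / 19! → 1/325909584; sum: t=5:−1/62208000 t=6:+1/10368000 = 1/12441600; 3j²(6 6 6; -5 5 0) = Δ·Π!·Σ² = 275/16796  (sign +1)
B: Δ: 6! 6! 6! / 19! → 1/325909584; sum: t=0:+1/10368000 t=1:−1/276480 t=2:+1/62208 t=3:−1/82944 t=4:+1/691200 t=5:−1/62208000 = 1/518400; 3j²(6 6 6; 1 -1 0) = Δ·Π!·Σ² = 100/46189  (sign +1)
I_A²/I_B² = (275/16796)/(100/46189) = 121/16

121/16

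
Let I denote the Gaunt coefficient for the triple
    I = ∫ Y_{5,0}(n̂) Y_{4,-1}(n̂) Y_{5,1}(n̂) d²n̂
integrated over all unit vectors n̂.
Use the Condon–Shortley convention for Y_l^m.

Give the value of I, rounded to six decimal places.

Checks pass: Σm=0; 14 even; l₃=5∈[1,9].
(2·5+1)(2·4+1)(2·5+1) = 1089
Δ: 4! 6! 4! / 15! → 1/3153150
sum: t=0:+1/69120 t=1:−1/1728 t=2:+1/576 t=3:−1/1728 t=4:+1/69120 = 7/11520
3j²(5 4 5; 0 0 0) = Δ·Π!·Σ² = 2/143  (sign -1)
sum: t=0:+1/17280 t=1:−1/1152 t=2:+1/864 t=3:−1/6912 = 7/34560
3j²(5 4 5; 0 -1 1) = Δ·Π!·Σ² = 1/429  (sign +1)
combine: 4πI² = 1089·2/143·1/429 = 6/169
take √, sign -1: I = -0.05315295

-0.053153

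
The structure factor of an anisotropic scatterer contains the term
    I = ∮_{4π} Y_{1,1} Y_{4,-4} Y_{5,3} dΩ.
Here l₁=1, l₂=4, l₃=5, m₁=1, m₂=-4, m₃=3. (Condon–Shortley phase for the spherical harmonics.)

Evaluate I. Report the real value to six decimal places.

-0.049106

m-sum 0 ✓  L=10 even ✓  3≤5≤5 ✓
Π(2lᵢ+1) = 3×9×11 = 297
triangle coeff Δ(1,4,5) = 1/495
Σ_t [0,0]: t=0:+1/576 = 1/576
(3j)²=5/99 [(1 4 5; 0 0 0)], sign=-1
Σ_t [0,0]: t=0:+1/80640 = 1/80640
(3j)²=1/495 [(1 4 5; 1 -4 3)], sign=+1
⇒ 4πI² = 1/33
I = (-1)√(1/33/(4π)) = -0.04910640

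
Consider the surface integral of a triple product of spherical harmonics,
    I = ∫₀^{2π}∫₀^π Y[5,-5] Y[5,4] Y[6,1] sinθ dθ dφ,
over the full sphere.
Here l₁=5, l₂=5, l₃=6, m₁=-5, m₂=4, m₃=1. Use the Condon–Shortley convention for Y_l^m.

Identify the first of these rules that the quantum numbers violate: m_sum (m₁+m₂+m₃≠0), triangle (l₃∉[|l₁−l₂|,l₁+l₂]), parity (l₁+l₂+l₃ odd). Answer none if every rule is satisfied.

none

Σmᵢ = 0  ✓
l₃∈[|l₁−l₂|,l₁+l₂]=[0,10], have l₃=6  ✓
Σlᵢ = 16 ⇒ even  ✓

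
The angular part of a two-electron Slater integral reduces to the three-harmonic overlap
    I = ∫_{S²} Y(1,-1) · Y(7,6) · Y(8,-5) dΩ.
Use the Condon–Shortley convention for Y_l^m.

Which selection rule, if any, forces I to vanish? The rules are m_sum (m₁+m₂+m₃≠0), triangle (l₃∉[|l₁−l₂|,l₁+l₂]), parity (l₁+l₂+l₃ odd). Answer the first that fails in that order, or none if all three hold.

Σmᵢ = 0  ✓
l₃∈[|l₁−l₂|,l₁+l₂]=[6,8], have l₃=8  ✓
Σlᵢ = 16 ⇒ even  ✓

none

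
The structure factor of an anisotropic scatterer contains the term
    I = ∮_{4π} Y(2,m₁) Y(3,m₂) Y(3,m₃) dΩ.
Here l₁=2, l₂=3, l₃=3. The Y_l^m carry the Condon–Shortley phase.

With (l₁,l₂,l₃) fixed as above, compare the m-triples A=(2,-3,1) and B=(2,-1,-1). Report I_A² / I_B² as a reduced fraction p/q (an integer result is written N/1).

Shared (l₁,l₂,l₃)=(2,3,3): N and (l;000)² cancel in I_A²/I_B².
A: Δ = 2!·2!·4!/9! = 1/3780; Racah Σ t=0..0: t=0:+1/96 = 1/96; ⇒ 3j(2 3 3; 2 -3 1)² = 1/42, sgn +1
B: Δ = 2!·2!·4!/9! = 1/3780; Racah Σ t=0..0: t=0:+1/16 = 1/16; ⇒ 3j(2 3 3; 2 -1 -1)² = 2/35, sgn +1
I_A²/I_B² = (1/42)/(2/35) = 5/12

5/12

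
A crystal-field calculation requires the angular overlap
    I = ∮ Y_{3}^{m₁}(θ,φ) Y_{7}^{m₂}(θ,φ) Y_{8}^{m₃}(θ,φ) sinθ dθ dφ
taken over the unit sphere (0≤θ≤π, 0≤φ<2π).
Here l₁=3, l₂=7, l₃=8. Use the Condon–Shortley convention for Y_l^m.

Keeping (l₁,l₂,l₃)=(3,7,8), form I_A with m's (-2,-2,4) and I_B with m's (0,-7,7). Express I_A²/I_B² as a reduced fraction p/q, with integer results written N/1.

275/24843

Same 3,7,8: normalisation and zero-m 3j drop out of the ratio.
A: Δ: 2! 4! 12! / 19! → 1/5290740; sum: t=1:−1/23224320 t=2:+1/26127360 = -1/209018880; 3j²(3 7 8; -2 -2 4) = Δ·Π!·Σ² = 275/1058148  (sign -1)
B: Δ: 2! 4! 12! / 19! → 1/5290740; sum: t=0:+1/5748019200 = 1/5748019200; 3j²(3 7 8; 0 -7 7) = Δ·Π!·Σ² = 91/3876  (sign -1)
I_A²/I_B² = (275/1058148)/(91/3876) = 275/24843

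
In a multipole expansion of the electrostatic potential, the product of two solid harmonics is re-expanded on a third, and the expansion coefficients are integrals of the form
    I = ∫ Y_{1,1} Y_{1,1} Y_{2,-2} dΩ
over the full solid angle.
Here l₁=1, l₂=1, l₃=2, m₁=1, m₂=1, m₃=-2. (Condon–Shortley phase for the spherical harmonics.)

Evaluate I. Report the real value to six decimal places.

Checks pass: Σm=0; 4 even; l₃=2∈[0,2].
(2·1+1)(2·1+1)(2·2+1) = 45
Δ: 0! 2! 2! / 5! → 1/30
sum: t=0:+1/1 = 1/1
3j²(1 1 2; 0 0 0) = Δ·Π!·Σ² = 2/15  (sign +1)
sum: t=0:+1/4 = 1/4
3j²(1 1 2; 1 1 -2) = Δ·Π!·Σ² = 1/5  (sign +1)
combine: 4πI² = 45·2/15·1/5 = 6/5
take √, sign +1: I = 0.30901936

0.309019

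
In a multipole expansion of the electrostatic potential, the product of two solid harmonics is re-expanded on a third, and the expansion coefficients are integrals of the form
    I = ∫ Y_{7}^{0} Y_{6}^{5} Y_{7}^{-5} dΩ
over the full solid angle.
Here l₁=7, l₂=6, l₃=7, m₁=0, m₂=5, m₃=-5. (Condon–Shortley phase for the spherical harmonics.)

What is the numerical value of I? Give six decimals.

Rules hold: Σm=0, L=20 even, 1≤7≤13.
N = 15·13·15 = 2925
Δ = 6!·8!·6!/21! = 1/2444321880
Racah Σ t=0..6: t=0:+1/2612736000 t=1:−1/20736000 t=2:+1/1658880 t=3:−1/746496 t=4:+1/1658880 t=5:−1/20736000 t=6:+1/2612736000 = -1/4354560
⇒ 3j(7 6 7; 0 0 0)² = 1000/138567, sgn +1
Racah Σ t=5..6: t=5:−1/124416000 t=6:+1/435456000 = -1/174182400
⇒ 3j(7 6 7; 0 5 -5)² = 55/4199, sgn -1
4πI² = N·(3j₀)²·(3jₘ)² = 375000/1356277
I = -1·√(0.276492/4π) = -0.14833256

-0.148333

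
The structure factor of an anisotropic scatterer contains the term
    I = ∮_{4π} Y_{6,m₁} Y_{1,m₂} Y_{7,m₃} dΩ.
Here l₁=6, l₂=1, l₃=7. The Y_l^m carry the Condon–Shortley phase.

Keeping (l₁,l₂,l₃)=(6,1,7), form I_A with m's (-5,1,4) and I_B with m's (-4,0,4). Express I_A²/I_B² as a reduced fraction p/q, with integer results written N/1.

Same 6,1,7: normalisation and zero-m 3j drop out of the ratio.
A: Δ: 0! 12! 2! / 15! → 1/1365; sum: t=0:+1/79833600 = 1/79833600; 3j²(6 1 7; -5 1 4) = Δ·Π!·Σ² = 1/455  (sign -1)
B: Δ: 0! 12! 2! / 15! → 1/1365; sum: t=0:+1/7257600 = 1/7257600; 3j²(6 1 7; -4 0 4) = Δ·Π!·Σ² = 11/455  (sign -1)
I_A²/I_B² = (1/455)/(11/455) = 1/11

1/11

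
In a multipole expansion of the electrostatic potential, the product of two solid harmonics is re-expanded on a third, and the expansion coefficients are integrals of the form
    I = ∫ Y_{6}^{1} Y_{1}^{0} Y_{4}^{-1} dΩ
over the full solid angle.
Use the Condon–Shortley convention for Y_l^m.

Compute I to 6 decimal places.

triangle: need 5≤l₃≤7, have 4; I=0

0.000000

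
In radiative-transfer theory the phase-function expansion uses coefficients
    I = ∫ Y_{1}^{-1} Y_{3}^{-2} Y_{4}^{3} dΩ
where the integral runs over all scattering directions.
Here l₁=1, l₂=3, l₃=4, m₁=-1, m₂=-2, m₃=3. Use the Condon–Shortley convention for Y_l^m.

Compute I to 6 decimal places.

-0.282095

m-sum 0 ✓  L=8 even ✓  2≤4≤4 ✓
Π(2lᵢ+1) = 3×7×9 = 189
triangle coeff Δ(1,3,4) = 1/252
Σ_t [0,0]: t=0:+1/36 = 1/36
(3j)²=4/63 [(1 3 4; 0 0 0)], sign=+1
Σ_t [0,0]: t=0:+1/240 = 1/240
(3j)²=1/12 [(1 3 4; -1 -2 3)], sign=-1
⇒ 4πI² = 1/1
I = (-1)√(1/1/(4π)) = -0.28209479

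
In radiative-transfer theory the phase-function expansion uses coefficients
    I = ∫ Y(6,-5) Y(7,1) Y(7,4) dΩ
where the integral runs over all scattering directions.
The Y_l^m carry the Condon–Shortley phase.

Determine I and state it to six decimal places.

m-sum 0 ✓  L=20 even ✓  1≤7≤13 ✓
Π(2lᵢ+1) = 13×15×15 = 2925
triangle coeff Δ(6,7,7) = 1/2444321880
Σ_t [0,6]: t=0:+1/2612736000 t=1:−1/20736000 t=2:+1/1658880 t=3:−1/746496 t=4:+1/1658880 t=5:−1/20736000 t=6:+1/2612736000 = -1/4354560
(3j)²=1000/138567 [(6 7 7; 0 0 0)], sign=+1
Σ_t [5,6]: t=5:−1/62208000 t=6:+1/124416000 = -1/124416000
(3j)²=154/20995 [(6 7 7; -5 1 4)], sign=+1
⇒ 4πI² = 210000/1356277
I = (+1)√(210000/1356277/(4π)) = 0.11100193

0.111002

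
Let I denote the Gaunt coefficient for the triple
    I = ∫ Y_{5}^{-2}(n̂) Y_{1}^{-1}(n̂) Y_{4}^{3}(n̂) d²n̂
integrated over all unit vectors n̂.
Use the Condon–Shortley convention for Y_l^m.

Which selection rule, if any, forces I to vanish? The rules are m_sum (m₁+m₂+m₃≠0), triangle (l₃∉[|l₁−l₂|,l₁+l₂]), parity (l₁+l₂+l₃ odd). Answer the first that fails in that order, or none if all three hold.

none

Σmᵢ = 0  ✓
l₃∈[|l₁−l₂|,l₁+l₂]=[4,6], have l₃=4  ✓
Σlᵢ = 10 ⇒ even  ✓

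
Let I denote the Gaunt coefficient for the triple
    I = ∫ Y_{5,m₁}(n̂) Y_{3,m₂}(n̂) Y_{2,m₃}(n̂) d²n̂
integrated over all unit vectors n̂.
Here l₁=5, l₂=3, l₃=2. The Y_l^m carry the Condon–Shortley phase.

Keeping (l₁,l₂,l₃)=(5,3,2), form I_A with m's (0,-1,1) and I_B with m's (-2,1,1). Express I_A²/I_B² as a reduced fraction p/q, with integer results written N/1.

10/21

Same 5,3,2: normalisation and zero-m 3j drop out of the ratio.
A: Δ: 6! 4! 0! / 11! → 1/2310; sum: t=2:+1/288 = 1/288; 3j²(5 3 2; 0 -1 1) = Δ·Π!·Σ² = 5/231  (sign -1)
B: Δ: 6! 4! 0! / 11! → 1/2310; sum: t=4:+1/288 = 1/288; 3j²(5 3 2; -2 1 1) = Δ·Π!·Σ² = 1/22  (sign -1)
I_A²/I_B² = (5/231)/(1/22) = 10/21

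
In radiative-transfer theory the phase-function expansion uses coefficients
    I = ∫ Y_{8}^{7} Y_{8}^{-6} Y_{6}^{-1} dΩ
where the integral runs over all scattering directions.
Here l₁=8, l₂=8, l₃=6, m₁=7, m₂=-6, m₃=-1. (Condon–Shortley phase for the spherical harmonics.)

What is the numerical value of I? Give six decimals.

Rules hold: Σm=0, L=22 even, 0≤6≤16.
N = 17·17·13 = 3757
Δ = 10!·6!·6!/23! = 1/13742520792
Racah Σ t=2..8: t=2:+1/41803776000 t=3:−1/435456000 t=4:+1/39813120 t=5:−1/18662400 t=6:+1/39813120 t=7:−1/435456000 t=8:+1/41803776000 = -11/1393459200
⇒ 3j(8 8 6; 0 0 0)² = 600/96577, sgn -1
Racah Σ t=0..1: t=0:+1/20901888000 t=1:−1/31352832000 = 1/62705664000
⇒ 3j(8 8 6; 7 -6 -1)² = 455/178296, sgn -1
4πI² = N·(3j₀)²·(3jₘ)² = 11375/190969
I = +1·√(0.0595646/4π) = 0.06884768

0.068848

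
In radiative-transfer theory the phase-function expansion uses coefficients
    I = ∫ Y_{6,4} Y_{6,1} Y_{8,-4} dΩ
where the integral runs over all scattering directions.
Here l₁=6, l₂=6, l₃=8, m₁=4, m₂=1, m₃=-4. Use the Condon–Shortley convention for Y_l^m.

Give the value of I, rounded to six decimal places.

Σmᵢ = 1 ≠ 0, so the φ-integral vanishes; I = 0

0.000000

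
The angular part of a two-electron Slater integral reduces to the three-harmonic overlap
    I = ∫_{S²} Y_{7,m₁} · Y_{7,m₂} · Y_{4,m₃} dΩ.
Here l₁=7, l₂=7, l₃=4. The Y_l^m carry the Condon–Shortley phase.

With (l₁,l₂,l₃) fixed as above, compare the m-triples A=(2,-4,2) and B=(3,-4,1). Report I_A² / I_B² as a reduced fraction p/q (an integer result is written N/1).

225/8281

Same 7,7,4: normalisation and zero-m 3j drop out of the ratio.
A: Δ: 10! 4! 4! / 19! → 1/58198140; sum: t=1:−1/34836480 t=2:+1/2903040 t=3:−1/2903040 = -1/34836480; 3j²(7 7 4; 2 -4 2) = Δ·Π!·Σ² = 25/117572  (sign -1)
B: Δ: 10! 4! 4! / 19! → 1/58198140; sum: t=0:+1/522547200 t=1:−1/8709120 t=2:+1/1935360 t=3:−1/4354560 = 13/74649600; 3j²(7 7 4; 3 -4 1) = Δ·Π!·Σ² = 91/11628  (sign -1)
I_A²/I_B² = (25/117572)/(91/11628) = 225/8281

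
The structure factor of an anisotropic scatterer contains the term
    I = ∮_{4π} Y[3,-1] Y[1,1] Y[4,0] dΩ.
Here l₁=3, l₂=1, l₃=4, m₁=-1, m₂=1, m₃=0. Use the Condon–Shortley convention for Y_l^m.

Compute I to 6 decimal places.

Checks pass: Σm=0; 8 even; l₃=4∈[2,4].
(2·3+1)(2·1+1)(2·4+1) = 189
Δ: 0! 6! 2! / 9! → 1/252
sum: t=0:+1/36 = 1/36
3j²(3 1 4; 0 0 0) = Δ·Π!·Σ² = 4/63  (sign +1)
sum: t=0:+1/96 = 1/96
3j²(3 1 4; -1 1 0) = Δ·Π!·Σ² = 1/42  (sign +1)
combine: 4πI² = 189·4/63·1/42 = 2/7
take √, sign +1: I = 0.15078601

0.150786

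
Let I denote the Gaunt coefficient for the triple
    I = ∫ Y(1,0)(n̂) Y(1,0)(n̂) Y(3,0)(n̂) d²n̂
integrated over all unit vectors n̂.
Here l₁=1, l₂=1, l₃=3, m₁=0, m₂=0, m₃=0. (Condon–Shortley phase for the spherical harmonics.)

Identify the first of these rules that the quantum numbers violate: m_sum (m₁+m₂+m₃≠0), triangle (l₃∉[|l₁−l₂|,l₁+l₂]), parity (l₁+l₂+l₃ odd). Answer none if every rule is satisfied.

triangle

azimuthal sum: 0 + 0 + 0 = 0  ✓
0 ≤ 3 ≤ 2 (triangle on l)  ✗
L = 1 + 1 + 3 = 5 (odd)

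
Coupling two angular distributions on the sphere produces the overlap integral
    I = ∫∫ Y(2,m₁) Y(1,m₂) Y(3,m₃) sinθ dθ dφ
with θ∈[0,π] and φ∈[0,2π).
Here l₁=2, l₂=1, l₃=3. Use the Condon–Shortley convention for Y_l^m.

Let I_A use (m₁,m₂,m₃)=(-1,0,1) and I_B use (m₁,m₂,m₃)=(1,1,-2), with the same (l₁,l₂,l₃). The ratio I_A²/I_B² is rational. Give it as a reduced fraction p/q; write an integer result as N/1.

4/5

Shared (l₁,l₂,l₃)=(2,1,3): N and (l;000)² cancel in I_A²/I_B².
A: Δ = 0!·4!·2!/7! = 1/105; Racah Σ t=0..0: t=0:+1/6 = 1/6; ⇒ 3j(2 1 3; -1 0 1)² = 8/105, sgn +1
B: Δ = 0!·4!·2!/7! = 1/105; Racah Σ t=0..0: t=0:+1/12 = 1/12; ⇒ 3j(2 1 3; 1 1 -2)² = 2/21, sgn -1
I_A²/I_B² = (8/105)/(2/21) = 4/5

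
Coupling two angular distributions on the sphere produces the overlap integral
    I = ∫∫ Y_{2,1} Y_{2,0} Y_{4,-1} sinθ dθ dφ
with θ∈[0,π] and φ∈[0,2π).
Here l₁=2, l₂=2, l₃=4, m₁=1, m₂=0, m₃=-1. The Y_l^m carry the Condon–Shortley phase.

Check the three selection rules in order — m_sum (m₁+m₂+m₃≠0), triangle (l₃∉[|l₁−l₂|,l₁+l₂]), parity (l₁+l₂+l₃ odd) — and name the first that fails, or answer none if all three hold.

none

Σmᵢ = 0  ✓
l₃∈[|l₁−l₂|,l₁+l₂]=[0,4], have l₃=4  ✓
Σlᵢ = 8 ⇒ even  ✓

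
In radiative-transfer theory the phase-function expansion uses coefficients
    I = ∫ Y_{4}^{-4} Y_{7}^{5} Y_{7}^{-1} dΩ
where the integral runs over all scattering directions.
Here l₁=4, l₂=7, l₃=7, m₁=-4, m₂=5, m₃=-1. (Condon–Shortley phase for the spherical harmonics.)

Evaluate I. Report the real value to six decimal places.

-0.118882

m-sum 0 ✓  L=18 even ✓  3≤7≤11 ✓
Π(2lᵢ+1) = 9×15×15 = 2025
triangle coeff Δ(4,7,7) = 1/58198140
Σ_t [0,4]: t=0:+1/17418240 t=1:−1/622080 t=2:+1/230400 t=3:−1/622080 t=4:+1/17418240 = 1/806400
(3j)²=2268/230945 [(4 7 7; 0 0 0)], sign=-1
Σ_t [4,4]: t=4:+1/46448640 = 1/46448640
(3j)²=75/8398 [(4 7 7; -4 5 -1)], sign=+1
⇒ 4πI² = 34445250/193947611
I = (-1)√(34445250/193947611/(4π)) = -0.11888239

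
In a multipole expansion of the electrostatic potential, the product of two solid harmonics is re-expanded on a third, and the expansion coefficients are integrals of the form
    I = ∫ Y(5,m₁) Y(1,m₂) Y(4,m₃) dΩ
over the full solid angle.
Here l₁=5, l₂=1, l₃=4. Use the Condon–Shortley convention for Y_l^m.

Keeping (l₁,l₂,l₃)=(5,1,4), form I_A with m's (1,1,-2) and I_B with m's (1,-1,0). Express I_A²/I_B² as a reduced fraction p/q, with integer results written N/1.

2/5

l's match ⇒ only the (l;m) 3-j factors differ between A and B.
A: triangle coeff Δ(5,1,4) = 1/495; Σ_t [2,2]: t=2:+1/2880 = 1/2880; (3j)²=2/165 [(5 1 4; 1 1 -2)], sign=+1
B: triangle coeff Δ(5,1,4) = 1/495; Σ_t [0,0]: t=0:+1/1152 = 1/1152; (3j)²=1/33 [(5 1 4; 1 -1 0)], sign=+1
I_A²/I_B² = (2/165)/(1/33) = 2/5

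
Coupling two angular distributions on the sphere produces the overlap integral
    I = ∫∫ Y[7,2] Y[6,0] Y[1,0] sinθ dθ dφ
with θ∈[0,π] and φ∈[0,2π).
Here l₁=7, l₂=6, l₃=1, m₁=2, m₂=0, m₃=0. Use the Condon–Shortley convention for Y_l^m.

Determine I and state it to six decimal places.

0.000000

Σmᵢ = 2 ≠ 0, so the φ-integral vanishes; I = 0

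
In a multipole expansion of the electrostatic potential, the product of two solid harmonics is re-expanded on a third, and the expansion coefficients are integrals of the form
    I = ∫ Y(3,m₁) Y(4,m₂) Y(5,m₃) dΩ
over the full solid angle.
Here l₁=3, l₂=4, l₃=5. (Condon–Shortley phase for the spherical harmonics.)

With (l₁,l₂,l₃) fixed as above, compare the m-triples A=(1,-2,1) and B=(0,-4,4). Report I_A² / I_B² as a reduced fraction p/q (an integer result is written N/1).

Same 3,4,5: normalisation and zero-m 3j drop out of the ratio.
A: Δ: 2! 4! 6! / 13! → 1/180180; sum: t=0:+1/384 t=1:−1/720 t=2:+1/34560 = 43/34560; 3j²(3 4 5; 1 -2 1) = Δ·Π!·Σ² = 1849/180180  (sign +1)
B: Δ: 2! 4! 6! / 13! → 1/180180; sum: t=0:+1/8640 = 1/8640; 3j²(3 4 5; 0 -4 4) = Δ·Π!·Σ² = 28/715  (sign -1)
I_A²/I_B² = (1849/180180)/(28/715) = 1849/7056

1849/7056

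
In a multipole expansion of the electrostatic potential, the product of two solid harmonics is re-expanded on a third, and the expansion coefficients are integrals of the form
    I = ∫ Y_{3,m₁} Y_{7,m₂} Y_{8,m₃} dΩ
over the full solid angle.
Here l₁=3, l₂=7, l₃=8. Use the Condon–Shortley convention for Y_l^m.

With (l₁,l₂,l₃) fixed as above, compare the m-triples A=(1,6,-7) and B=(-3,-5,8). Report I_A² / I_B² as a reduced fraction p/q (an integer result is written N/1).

13/30

Same 3,7,8: normalisation and zero-m 3j drop out of the ratio.
A: Δ: 2! 4! 12! / 19! → 1/5290740; sum: t=1:−1/2874009600 t=2:+1/1916006400 = 1/5748019200; 3j²(3 7 8; 1 6 -7) = Δ·Π!·Σ² = 13/5814  (sign -1)
B: Δ: 2! 4! 12! / 19! → 1/5290740; sum: t=2:+1/22992076800 = 1/22992076800; 3j²(3 7 8; -3 -5 8) = Δ·Π!·Σ² = 5/969  (sign +1)
I_A²/I_B² = (13/5814)/(5/969) = 13/30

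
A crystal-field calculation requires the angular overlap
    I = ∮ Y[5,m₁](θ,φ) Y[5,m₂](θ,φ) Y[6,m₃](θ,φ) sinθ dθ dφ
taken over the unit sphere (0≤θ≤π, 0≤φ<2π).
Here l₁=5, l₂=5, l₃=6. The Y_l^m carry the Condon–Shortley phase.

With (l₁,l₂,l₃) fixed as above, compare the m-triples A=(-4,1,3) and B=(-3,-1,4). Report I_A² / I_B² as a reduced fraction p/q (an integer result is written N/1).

Shared (l₁,l₂,l₃)=(5,5,6): N and (l;000)² cancel in I_A²/I_B².
A: Δ = 4!·6!·6!/17! = 1/28588560; Racah Σ t=3..4: t=3:−1/155520 t=4:+1/138240 = 1/1244160; ⇒ 3j(5 5 6; -4 1 3)² = 3/9724, sgn -1
B: Δ = 4!·6!·6!/17! = 1/28588560; Racah Σ t=2..4: t=2:+1/138240 t=3:−1/86400 t=4:+1/829440 = -13/4147200; ⇒ 3j(5 5 6; -3 -1 4)² = 13/3740, sgn -1
I_A²/I_B² = (3/9724)/(13/3740) = 15/169

15/169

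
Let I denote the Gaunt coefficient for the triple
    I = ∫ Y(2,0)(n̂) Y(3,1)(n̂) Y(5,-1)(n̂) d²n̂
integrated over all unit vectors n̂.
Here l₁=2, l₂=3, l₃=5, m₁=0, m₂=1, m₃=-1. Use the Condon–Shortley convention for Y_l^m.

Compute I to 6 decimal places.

-0.227318

m-sum 0 ✓  L=10 even ✓  1≤5≤5 ✓
Π(2lᵢ+1) = 5×7×11 = 385
triangle coeff Δ(2,3,5) = 1/2310
Σ_t [0,0]: t=0:+1/144 = 1/144
(3j)²=10/231 [(2 3 5; 0 0 0)], sign=-1
Σ_t [0,0]: t=0:+1/192 = 1/192
(3j)²=3/77 [(2 3 5; 0 1 -1)], sign=+1
⇒ 4πI² = 50/77
I = (-1)√(50/77/(4π)) = -0.22731846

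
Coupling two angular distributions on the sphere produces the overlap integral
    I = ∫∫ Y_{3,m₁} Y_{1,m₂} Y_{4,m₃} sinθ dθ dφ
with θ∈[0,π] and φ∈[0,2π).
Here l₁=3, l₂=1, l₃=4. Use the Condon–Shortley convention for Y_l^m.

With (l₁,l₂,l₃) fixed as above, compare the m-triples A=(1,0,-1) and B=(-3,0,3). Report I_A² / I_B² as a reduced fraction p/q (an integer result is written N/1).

l's match ⇒ only the (l;m) 3-j factors differ between A and B.
A: triangle coeff Δ(3,1,4) = 1/252; Σ_t [0,0]: t=0:+1/48 = 1/48; (3j)²=5/84 [(3 1 4; 1 0 -1)], sign=-1
B: triangle coeff Δ(3,1,4) = 1/252; Σ_t [0,0]: t=0:+1/720 = 1/720; (3j)²=1/36 [(3 1 4; -3 0 3)], sign=-1
I_A²/I_B² = (5/84)/(1/36) = 15/7

15/7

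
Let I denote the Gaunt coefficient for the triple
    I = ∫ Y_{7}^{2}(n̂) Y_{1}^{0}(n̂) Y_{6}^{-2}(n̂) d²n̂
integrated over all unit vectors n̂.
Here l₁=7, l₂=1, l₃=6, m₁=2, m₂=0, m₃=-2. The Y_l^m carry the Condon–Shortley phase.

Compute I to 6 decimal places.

Checks pass: Σm=0; 14 even; l₃=6∈[6,8].
(2·7+1)(2·1+1)(2·6+1) = 585
Δ: 2! 12! 0! / 15! → 1/1365
sum: t=1:−1/518400 = -1/518400
3j²(7 1 6; 0 0 0) = Δ·Π!·Σ² = 7/195  (sign -1)
sum: t=1:−1/967680 = -1/967680
3j²(7 1 6; 2 0 -2) = Δ·Π!·Σ² = 3/91  (sign -1)
combine: 4πI² = 585·7/195·3/91 = 9/13
take √, sign +1: I = 0.23471705

0.234717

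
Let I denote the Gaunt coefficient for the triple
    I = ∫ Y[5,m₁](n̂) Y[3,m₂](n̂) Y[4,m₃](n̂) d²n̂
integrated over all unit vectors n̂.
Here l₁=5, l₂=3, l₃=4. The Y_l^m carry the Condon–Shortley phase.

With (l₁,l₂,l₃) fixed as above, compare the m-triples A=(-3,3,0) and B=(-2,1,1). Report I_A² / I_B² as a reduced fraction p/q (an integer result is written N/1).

225/128

l's match ⇒ only the (l;m) 3-j factors differ between A and B.
A: triangle coeff Δ(5,3,4) = 1/180180; Σ_t [4,4]: t=4:+1/2304 = 1/2304; (3j)²=5/143 [(5 3 4; -3 3 0)], sign=+1
B: triangle coeff Δ(5,3,4) = 1/180180; Σ_t [2,4]: t=2:+1/960 t=3:−1/288 t=4:+1/1728 = -1/540; (3j)²=128/6435 [(5 3 4; -2 1 1)], sign=+1
I_A²/I_B² = (5/143)/(128/6435) = 225/128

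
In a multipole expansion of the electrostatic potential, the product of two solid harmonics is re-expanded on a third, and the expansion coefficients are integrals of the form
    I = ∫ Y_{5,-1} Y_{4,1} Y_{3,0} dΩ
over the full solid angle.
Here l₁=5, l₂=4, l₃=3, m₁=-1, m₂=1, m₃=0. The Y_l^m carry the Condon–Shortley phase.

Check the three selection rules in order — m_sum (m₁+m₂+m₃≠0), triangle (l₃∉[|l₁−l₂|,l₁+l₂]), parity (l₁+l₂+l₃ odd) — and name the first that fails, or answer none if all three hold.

none

Σmᵢ = 0  ✓
l₃∈[|l₁−l₂|,l₁+l₂]=[1,9], have l₃=3  ✓
Σlᵢ = 12 ⇒ even  ✓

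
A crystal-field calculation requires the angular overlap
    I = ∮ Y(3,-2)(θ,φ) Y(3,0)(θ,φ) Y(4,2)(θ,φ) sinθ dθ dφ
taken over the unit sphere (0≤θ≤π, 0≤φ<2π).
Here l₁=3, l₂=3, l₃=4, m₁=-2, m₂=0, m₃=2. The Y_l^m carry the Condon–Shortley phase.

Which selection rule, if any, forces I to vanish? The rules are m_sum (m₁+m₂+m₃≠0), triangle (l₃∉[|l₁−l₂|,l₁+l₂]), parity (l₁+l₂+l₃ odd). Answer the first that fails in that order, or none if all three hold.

azimuthal sum: -2 + 0 + 2 = 0  ✓
0 ≤ 4 ≤ 6 (triangle on l)  ✓
L = 3 + 3 + 4 = 10 (even)  ✓

none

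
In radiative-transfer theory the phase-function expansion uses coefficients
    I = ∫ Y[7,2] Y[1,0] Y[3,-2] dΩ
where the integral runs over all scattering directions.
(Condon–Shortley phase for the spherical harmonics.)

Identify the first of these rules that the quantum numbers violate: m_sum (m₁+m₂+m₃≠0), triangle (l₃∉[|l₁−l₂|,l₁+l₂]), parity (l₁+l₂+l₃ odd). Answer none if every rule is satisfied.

triangle

azimuthal sum: 2 + 0 − 2 = 0  ✓
6 ≤ 3 ≤ 8 (triangle on l)  ✗
L = 7 + 1 + 3 = 11 (odd)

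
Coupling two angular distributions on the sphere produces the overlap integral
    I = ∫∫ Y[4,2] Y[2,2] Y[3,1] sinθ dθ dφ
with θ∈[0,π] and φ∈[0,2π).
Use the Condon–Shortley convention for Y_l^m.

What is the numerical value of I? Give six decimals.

m-sum = 2 + 2 + 1 = 5 ≠ 0 ⇒ I = 0

0.000000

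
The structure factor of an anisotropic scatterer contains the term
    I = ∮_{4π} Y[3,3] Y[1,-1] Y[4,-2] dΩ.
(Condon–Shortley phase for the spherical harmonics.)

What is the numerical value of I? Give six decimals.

0.061558

Checks pass: Σm=0; 8 even; l₃=4∈[2,4].
(2·3+1)(2·1+1)(2·4+1) = 189
Δ: 0! 6! 2! / 9! → 1/252
sum: t=0:+1/36 = 1/36
3j²(3 1 4; 0 0 0) = Δ·Π!·Σ² = 4/63  (sign +1)
sum: t=0:+1/1440 = 1/1440
3j²(3 1 4; 3 -1 -2) = Δ·Π!·Σ² = 1/252  (sign +1)
combine: 4πI² = 189·4/63·1/252 = 1/21
take √, sign +1: I = 0.06155813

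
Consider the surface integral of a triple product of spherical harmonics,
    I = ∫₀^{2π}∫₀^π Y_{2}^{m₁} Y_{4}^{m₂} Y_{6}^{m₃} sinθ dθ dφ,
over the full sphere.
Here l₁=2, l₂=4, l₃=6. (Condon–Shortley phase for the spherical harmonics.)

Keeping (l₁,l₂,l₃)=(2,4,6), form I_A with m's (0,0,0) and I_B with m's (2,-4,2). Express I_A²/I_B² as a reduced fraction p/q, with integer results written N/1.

l's match ⇒ only the (l;m) 3-j factors differ between A and B.
A: triangle coeff Δ(2,4,6) = 1/6435; Σ_t [0,0]: t=0:+1/2304 = 1/2304; (3j)²=5/143 [(2 4 6; 0 0 0)], sign=+1
B: triangle coeff Δ(2,4,6) = 1/6435; Σ_t [0,0]: t=0:+1/967680 = 1/967680; (3j)²=1/6435 [(2 4 6; 2 -4 2)], sign=+1
I_A²/I_B² = (5/143)/(1/6435) = 225/1

225/1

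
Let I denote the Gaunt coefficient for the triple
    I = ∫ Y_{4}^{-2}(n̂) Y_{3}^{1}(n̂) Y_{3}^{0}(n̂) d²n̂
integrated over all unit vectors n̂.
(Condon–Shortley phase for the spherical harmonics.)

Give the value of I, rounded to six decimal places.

0.000000

-2 + 1 + 0 = -1 ≠ 0: azimuthal integral kills it; I = 0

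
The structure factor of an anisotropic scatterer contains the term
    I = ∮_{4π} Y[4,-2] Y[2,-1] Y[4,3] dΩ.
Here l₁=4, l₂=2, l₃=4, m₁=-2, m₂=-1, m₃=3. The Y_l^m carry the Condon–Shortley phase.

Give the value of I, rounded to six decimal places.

-0.187702

Rules hold: Σm=0, L=10 even, 2≤4≤6.
N = 9·5·9 = 405
Δ = 2!·6!·2!/11! = 1/13860
Racah Σ t=0..2: t=0:+1/192 t=1:−1/36 t=2:+1/192 = -5/288
⇒ 3j(4 2 4; 0 0 0)² = 20/693, sgn -1
Racah Σ t=0..1: t=0:+1/1440 t=1:−1/240 = -1/288
⇒ 3j(4 2 4; -2 -1 3)² = 5/132, sgn +1
4πI² = N·(3j₀)²·(3jₘ)² = 375/847
I = -1·√(0.442739/4π) = -0.18770204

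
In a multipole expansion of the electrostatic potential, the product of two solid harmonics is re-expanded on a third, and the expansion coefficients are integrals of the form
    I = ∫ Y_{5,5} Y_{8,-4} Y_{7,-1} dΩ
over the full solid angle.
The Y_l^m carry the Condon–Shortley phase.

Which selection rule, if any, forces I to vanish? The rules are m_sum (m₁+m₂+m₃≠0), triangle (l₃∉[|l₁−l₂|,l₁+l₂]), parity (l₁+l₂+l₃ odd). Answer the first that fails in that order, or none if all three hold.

azimuthal sum: 5 − 4 − 1 = 0  ✓
3 ≤ 7 ≤ 13 (triangle on l)  ✓
L = 5 + 8 + 7 = 20 (even)  ✓

none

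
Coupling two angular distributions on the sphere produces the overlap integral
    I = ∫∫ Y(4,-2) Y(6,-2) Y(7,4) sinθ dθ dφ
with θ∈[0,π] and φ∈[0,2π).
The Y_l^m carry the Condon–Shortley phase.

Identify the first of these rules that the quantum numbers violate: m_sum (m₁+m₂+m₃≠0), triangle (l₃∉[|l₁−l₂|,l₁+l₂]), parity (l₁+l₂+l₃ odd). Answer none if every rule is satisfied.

parity

Σmᵢ = 0  ✓
l₃∈[|l₁−l₂|,l₁+l₂]=[2,10], have l₃=7  ✓
Σlᵢ = 17 ⇒ odd  ✗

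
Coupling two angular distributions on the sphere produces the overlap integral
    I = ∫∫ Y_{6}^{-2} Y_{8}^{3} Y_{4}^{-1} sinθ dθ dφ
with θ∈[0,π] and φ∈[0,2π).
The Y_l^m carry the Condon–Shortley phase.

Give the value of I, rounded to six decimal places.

Rules hold: Σm=0, L=18 even, 2≤4≤14.
N = 13·17·9 = 1989
Δ = 10!·2!·6!/19! = 1/23279256
Racah Σ t=4..6: t=4:+1/1658880 t=5:−1/518400 t=6:+1/1658880 = -1/1382400
⇒ 3j(6 8 4; 0 0 0)² = 504/46189, sgn -1
Racah Σ t=6..8: t=6:+1/4147200 t=7:−1/1451520 t=8:+1/5806080 = -1/3628800
⇒ 3j(6 8 4; -2 3 -1)² = 320/29393, sgn +1
4πI² = N·(3j₀)²·(3jₘ)² = 207360/877591
I = -1·√(0.236283/4π) = -0.13712337

-0.137123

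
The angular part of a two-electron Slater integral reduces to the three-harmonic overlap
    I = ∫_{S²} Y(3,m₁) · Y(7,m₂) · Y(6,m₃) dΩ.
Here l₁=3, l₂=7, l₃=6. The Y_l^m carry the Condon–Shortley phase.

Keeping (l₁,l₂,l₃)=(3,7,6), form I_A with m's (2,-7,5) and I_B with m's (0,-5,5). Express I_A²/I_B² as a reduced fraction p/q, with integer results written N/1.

65/42

Shared (l₁,l₂,l₃)=(3,7,6): N and (l;000)² cancel in I_A²/I_B².
A: Δ = 4!·2!·10!/17! = 1/2042040; Racah Σ t=0..0: t=0:+1/87091200 = 1/87091200; ⇒ 3j(3 7 6; 2 -7 5)² = 11/408, sgn -1
B: Δ = 4!·2!·10!/17! = 1/2042040; Racah Σ t=1..2: t=1:−1/4354560 t=2:+1/14515200 = -1/6220800; ⇒ 3j(3 7 6; 0 -5 5)² = 77/4420, sgn +1
I_A²/I_B² = (11/408)/(77/4420) = 65/42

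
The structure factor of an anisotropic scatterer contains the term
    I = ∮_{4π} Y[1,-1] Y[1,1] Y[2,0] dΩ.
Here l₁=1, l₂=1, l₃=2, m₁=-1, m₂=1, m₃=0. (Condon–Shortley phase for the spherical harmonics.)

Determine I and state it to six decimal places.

0.126157

Rules hold: Σm=0, L=4 even, 0≤2≤2.
N = 3·3·5 = 45
Δ = 0!·2!·2!/5! = 1/30
Racah Σ t=0..0: t=0:+1/1 = 1/1
⇒ 3j(1 1 2; 0 0 0)² = 2/15, sgn +1
Racah Σ t=0..0: t=0:+1/4 = 1/4
⇒ 3j(1 1 2; -1 1 0)² = 1/30, sgn +1
4πI² = N·(3j₀)²·(3jₘ)² = 1/5
I = +1·√(0.2/4π) = 0.12615663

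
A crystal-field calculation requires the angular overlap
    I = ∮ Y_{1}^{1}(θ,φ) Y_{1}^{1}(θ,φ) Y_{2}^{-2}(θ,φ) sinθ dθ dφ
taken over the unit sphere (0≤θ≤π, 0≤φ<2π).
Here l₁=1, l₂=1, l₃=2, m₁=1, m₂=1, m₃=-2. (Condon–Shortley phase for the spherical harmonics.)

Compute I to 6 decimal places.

Checks pass: Σm=0; 4 even; l₃=2∈[0,2].
(2·1+1)(2·1+1)(2·2+1) = 45
Δ: 0! 2! 2! / 5! → 1/30
sum: t=0:+1/1 = 1/1
3j²(1 1 2; 0 0 0) = Δ·Π!·Σ² = 2/15  (sign +1)
sum: t=0:+1/4 = 1/4
3j²(1 1 2; 1 1 -2) = Δ·Π!·Σ² = 1/5  (sign +1)
combine: 4πI² = 45·2/15·1/5 = 6/5
take √, sign +1: I = 0.30901936

0.309019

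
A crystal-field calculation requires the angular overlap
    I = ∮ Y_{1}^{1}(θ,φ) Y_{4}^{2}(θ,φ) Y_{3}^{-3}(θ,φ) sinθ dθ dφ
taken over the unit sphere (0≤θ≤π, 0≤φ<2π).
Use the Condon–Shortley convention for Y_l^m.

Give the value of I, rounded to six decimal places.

0.061558

Rules hold: Σm=0, L=8 even, 3≤3≤5.
N = 3·9·7 = 189
Δ = 2!·0!·6!/9! = 1/252
Racah Σ t=1..1: t=1:−1/36 = -1/36
⇒ 3j(1 4 3; 0 0 0)² = 4/63, sgn +1
Racah Σ t=0..0: t=0:+1/1440 = 1/1440
⇒ 3j(1 4 3; 1 2 -3)² = 1/252, sgn +1
4πI² = N·(3j₀)²·(3jₘ)² = 1/21
I = +1·√(0.047619/4π) = 0.06155813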